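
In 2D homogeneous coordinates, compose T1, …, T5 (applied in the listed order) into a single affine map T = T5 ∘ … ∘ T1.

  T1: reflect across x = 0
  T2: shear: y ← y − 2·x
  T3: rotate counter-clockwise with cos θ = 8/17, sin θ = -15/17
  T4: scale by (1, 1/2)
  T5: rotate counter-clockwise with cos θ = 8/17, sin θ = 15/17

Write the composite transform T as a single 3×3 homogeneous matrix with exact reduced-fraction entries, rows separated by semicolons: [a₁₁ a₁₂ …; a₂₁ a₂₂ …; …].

T = [-113/578 60/289 0; 454/289 257/289 0; 0 0 1]

T1 = [-1 0 0; 0 1 0; 0 0 1]
T2·T1 = [-1 0 0; 2 1 0; 0 0 1]
T3·…·T1 = [22/17 15/17 0; 31/17 8/17 0; 0 0 1]
T4·…·T1 = [22/17 15/17 0; 31/34 4/17 0; 0 0 1]
T5·…·T1 = [-113/578 60/289 0; 454/289 257/289 0; 0 0 1]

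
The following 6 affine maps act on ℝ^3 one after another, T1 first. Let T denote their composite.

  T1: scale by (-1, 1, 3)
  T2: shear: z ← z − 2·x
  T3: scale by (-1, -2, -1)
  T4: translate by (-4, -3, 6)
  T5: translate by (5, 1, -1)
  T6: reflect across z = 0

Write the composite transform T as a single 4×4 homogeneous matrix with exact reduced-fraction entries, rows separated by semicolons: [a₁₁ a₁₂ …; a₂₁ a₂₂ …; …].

T1 = [-1 0 0 0; 0 1 0 0; 0 0 3 0; 0 0 0 1]
T2·T1 = [-1 0 0 0; 0 1 0 0; 2 0 3 0; 0 0 0 1]
T3·…·T1 = [1 0 0 0; 0 -2 0 0; -2 0 -3 0; 0 0 0 1]
T4·…·T1 = [1 0 0 -4; 0 -2 0 -3; -2 0 -3 6; 0 0 0 1]
T5·…·T1 = [1 0 0 1; 0 -2 0 -2; -2 0 -3 5; 0 0 0 1]
T6·…·T1 = [1 0 0 1; 0 -2 0 -2; 2 0 3 -5; 0 0 0 1]

T = [1 0 0 1; 0 -2 0 -2; 2 0 3 -5; 0 0 0 1]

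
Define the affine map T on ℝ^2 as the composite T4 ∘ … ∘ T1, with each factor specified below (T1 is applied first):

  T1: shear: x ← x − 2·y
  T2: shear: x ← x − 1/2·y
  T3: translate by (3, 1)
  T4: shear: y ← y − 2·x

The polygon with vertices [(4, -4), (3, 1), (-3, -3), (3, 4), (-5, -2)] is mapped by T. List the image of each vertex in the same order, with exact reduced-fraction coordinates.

T1 shear: x ← x − 2·y: (4, -4) → (12, -4); (3, 1) → (1, 1); (-3, -3) → (3, -3); (3, 4) → (-5, 4); (-5, -2) → (-1, -2)
T2 shear: x ← x − 1/2·y: (12, -4) → (14, -4); (1, 1) → (1/2, 1); (3, -3) → (9/2, -3); (-5, 4) → (-7, 4); (-1, -2) → (0, -2)
T3 translate by (3, 1): (14, -4) → (17, -3); (1/2, 1) → (7/2, 2); (9/2, -3) → (15/2, -2); (-7, 4) → (-4, 5); (0, -2) → (3, -1)
T4 shear: y ← y − 2·x: (17, -3) → (17, -37); (7/2, 2) → (7/2, -5); (15/2, -2) → (15/2, -17); (-4, 5) → (-4, 13); (3, -1) → (3, -7)

image vertices: (17, -37), (7/2, -5), (15/2, -17), (-4, 13), (3, -7)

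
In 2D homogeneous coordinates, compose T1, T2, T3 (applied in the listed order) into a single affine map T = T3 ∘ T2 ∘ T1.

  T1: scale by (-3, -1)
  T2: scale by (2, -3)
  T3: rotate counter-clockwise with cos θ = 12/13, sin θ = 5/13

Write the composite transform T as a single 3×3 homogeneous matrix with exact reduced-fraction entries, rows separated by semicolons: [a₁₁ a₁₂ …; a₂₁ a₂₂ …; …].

T = [-72/13 -15/13 0; -30/13 36/13 0; 0 0 1]

T1 = [-3 0 0; 0 -1 0; 0 0 1]
T2·T1 = [-6 0 0; 0 3 0; 0 0 1]
T3·…·T1 = [-72/13 -15/13 0; -30/13 36/13 0; 0 0 1]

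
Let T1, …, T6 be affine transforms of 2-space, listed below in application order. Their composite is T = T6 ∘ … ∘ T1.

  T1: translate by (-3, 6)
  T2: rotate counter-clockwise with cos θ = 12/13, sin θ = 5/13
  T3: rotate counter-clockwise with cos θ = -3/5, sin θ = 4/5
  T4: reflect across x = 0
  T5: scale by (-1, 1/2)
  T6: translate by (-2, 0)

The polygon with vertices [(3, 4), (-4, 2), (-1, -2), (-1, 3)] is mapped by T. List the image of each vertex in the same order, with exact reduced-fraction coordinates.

image vertices: (-92/13, -56/13), (-2/65, -679/130), (-38/65, -178/65), (-203/65, -318/65)

T1 translate by (-3, 6): (3, 4) → (0, 10); (-4, 2) → (-7, 8); (-1, -2) → (-4, 4); (-1, 3) → (-4, 9)
T2 rotate counter-clockwise with cos θ = 12/13, sin θ = 5/13: (0, 10) → (-50/13, 120/13); (-7, 8) → (-124/13, 61/13); (-4, 4) → (-68/13, 28/13); (-4, 9) → (-93/13, 88/13)
T3 rotate counter-clockwise with cos θ = -3/5, sin θ = 4/5: (-50/13, 120/13) → (-66/13, -112/13); (-124/13, 61/13) → (128/65, -679/65); (-68/13, 28/13) → (92/65, -356/65); (-93/13, 88/13) → (-73/65, -636/65)
T4 reflect across x = 0: (-66/13, -112/13) → (66/13, -112/13); (128/65, -679/65) → (-128/65, -679/65); (92/65, -356/65) → (-92/65, -356/65); (-73/65, -636/65) → (73/65, -636/65)
T5 scale by (-1, 1/2): (66/13, -112/13) → (-66/13, -56/13); (-128/65, -679/65) → (128/65, -679/130); (-92/65, -356/65) → (92/65, -178/65); (73/65, -636/65) → (-73/65, -318/65)
T6 translate by (-2, 0): (-66/13, -56/13) → (-92/13, -56/13); (128/65, -679/130) → (-2/65, -679/130); (92/65, -178/65) → (-38/65, -178/65); (-73/65, -318/65) → (-203/65, -318/65)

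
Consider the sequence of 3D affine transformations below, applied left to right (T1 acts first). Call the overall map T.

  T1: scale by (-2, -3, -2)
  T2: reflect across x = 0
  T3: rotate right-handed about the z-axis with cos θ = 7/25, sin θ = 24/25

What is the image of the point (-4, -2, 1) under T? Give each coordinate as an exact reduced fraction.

T(p) = (-8, -6, -2)

T1 scale by (-2, -3, -2): (-4, -2, 1) → (8, 6, -2)
T2 reflect across x = 0: (8, 6, -2) → (-8, 6, -2)
T3 rotate right-handed about the z-axis with cos θ = 7/25, sin θ = 24/25: (-8, 6, -2) → (-8, -6, -2)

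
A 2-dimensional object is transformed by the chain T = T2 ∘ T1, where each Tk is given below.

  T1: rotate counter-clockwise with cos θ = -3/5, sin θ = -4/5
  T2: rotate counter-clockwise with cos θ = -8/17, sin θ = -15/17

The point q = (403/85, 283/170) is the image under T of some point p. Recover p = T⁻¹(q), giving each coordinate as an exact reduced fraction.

T1 = [-3/5 4/5 0; -4/5 -3/5 0; 0 0 1]
T2·T1 = [-36/85 -77/85 0; 77/85 -36/85 0; 0 0 1]
det M = 1; M⁻¹ = [-36/85 77/85 0; -77/85 -36/85 0; 0 0 1]
M⁻¹ · (403/85, 283/170)ᵀ = (-1/2, -5)ᵀ

p = (-1/2, -5)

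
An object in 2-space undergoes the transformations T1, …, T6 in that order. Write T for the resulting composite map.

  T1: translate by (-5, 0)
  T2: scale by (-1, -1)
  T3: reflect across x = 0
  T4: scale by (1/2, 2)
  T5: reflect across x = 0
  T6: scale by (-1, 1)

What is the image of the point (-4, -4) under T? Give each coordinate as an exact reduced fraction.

T1 translate by (-5, 0): (-4, -4) → (-9, -4)
T2 scale by (-1, -1): (-9, -4) → (9, 4)
T3 reflect across x = 0: (9, 4) → (-9, 4)
T4 scale by (1/2, 2): (-9, 4) → (-9/2, 8)
T5 reflect across x = 0: (-9/2, 8) → (9/2, 8)
T6 scale by (-1, 1): (9/2, 8) → (-9/2, 8)

T(p) = (-9/2, 8)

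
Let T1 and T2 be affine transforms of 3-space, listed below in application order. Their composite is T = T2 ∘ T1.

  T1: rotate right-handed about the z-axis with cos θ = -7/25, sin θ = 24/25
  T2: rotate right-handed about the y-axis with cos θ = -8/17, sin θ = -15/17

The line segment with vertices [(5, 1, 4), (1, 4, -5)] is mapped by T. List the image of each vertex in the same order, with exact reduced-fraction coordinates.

image vertices: (-1028/425, 113/25, -337/85), (2699/425, -4/25, -109/85)

T1 rotate right-handed about the z-axis with cos θ = -7/25, sin θ = 24/25: (5, 1, 4) → (-59/25, 113/25, 4); (1, 4, -5) → (-103/25, -4/25, -5)
T2 rotate right-handed about the y-axis with cos θ = -8/17, sin θ = -15/17: (-59/25, 113/25, 4) → (-1028/425, 113/25, -337/85); (-103/25, -4/25, -5) → (2699/425, -4/25, -109/85)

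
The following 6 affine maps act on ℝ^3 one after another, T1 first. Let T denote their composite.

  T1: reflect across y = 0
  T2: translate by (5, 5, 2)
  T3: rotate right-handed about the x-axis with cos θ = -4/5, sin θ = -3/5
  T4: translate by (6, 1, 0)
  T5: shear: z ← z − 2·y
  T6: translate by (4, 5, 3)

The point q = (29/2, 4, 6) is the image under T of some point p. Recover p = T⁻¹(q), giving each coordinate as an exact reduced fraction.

T1 = [1 0 0 0; 0 -1 0 0; 0 0 1 0; 0 0 0 1]
T2·T1 = [1 0 0 5; 0 -1 0 5; 0 0 1 2; 0 0 0 1]
T3·…·T1 = [1 0 0 5; 0 4/5 3/5 -14/5; 0 3/5 -4/5 -23/5; 0 0 0 1]
T4·…·T1 = [1 0 0 11; 0 4/5 3/5 -9/5; 0 3/5 -4/5 -23/5; 0 0 0 1]
T5·…·T1 = [1 0 0 11; 0 4/5 3/5 -9/5; 0 -1 -2 -1; 0 0 0 1]
T6·…·T1 = [1 0 0 15; 0 4/5 3/5 16/5; 0 -1 -2 2; 0 0 0 1]
det M = -1; M⁻¹ = [1 0 0 -15; 0 2 3/5 -38/5; 0 -1 -4/5 24/5; 0 0 0 1]
M⁻¹ · (29/2, 4, 6)ᵀ = (-1/2, 4, -4)ᵀ

p = (-1/2, 4, -4)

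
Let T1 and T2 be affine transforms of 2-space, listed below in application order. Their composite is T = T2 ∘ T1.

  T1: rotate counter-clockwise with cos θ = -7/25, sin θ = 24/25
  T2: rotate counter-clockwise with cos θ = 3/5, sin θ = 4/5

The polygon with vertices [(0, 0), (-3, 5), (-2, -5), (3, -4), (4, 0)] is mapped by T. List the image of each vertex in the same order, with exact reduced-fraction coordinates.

image vertices: (0, 0), (131/125, -717/125), (454/125, 497/125), (-7/5, 24/5), (-468/125, 176/125)

T1 rotate counter-clockwise with cos θ = -7/25, sin θ = 24/25: (0, 0) → (0, 0); (-3, 5) → (-99/25, -107/25); (-2, -5) → (134/25, -13/25); (3, -4) → (3, 4); (4, 0) → (-28/25, 96/25)
T2 rotate counter-clockwise with cos θ = 3/5, sin θ = 4/5: (0, 0) → (0, 0); (-99/25, -107/25) → (131/125, -717/125); (134/25, -13/25) → (454/125, 497/125); (3, 4) → (-7/5, 24/5); (-28/25, 96/25) → (-468/125, 176/125)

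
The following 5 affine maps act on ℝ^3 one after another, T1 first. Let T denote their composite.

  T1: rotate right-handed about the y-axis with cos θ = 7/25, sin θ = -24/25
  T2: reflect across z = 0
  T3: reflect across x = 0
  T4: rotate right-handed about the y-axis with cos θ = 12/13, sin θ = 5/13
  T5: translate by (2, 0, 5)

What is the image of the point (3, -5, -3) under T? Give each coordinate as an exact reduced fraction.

T(p) = (-721/325, -5, 1478/325)

T1 rotate right-handed about the y-axis with cos θ = 7/25, sin θ = -24/25: (3, -5, -3) → (93/25, -5, 51/25)
T2 reflect across z = 0: (93/25, -5, 51/25) → (93/25, -5, -51/25)
T3 reflect across x = 0: (93/25, -5, -51/25) → (-93/25, -5, -51/25)
T4 rotate right-handed about the y-axis with cos θ = 12/13, sin θ = 5/13: (-93/25, -5, -51/25) → (-1371/325, -5, -147/325)
T5 translate by (2, 0, 5): (-1371/325, -5, -147/325) → (-721/325, -5, 1478/325)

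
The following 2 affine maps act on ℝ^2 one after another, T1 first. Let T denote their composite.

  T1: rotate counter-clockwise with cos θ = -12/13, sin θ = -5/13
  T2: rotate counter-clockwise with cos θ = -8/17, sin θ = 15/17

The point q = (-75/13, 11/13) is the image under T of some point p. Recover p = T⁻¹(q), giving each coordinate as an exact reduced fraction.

T1 = [-12/13 5/13 0; -5/13 -12/13 0; 0 0 1]
T2·T1 = [171/221 140/221 0; -140/221 171/221 0; 0 0 1]
det M = 1; M⁻¹ = [171/221 -140/221 0; 140/221 171/221 0; 0 0 1]
M⁻¹ · (-75/13, 11/13)ᵀ = (-5, -3)ᵀ

p = (-5, -3)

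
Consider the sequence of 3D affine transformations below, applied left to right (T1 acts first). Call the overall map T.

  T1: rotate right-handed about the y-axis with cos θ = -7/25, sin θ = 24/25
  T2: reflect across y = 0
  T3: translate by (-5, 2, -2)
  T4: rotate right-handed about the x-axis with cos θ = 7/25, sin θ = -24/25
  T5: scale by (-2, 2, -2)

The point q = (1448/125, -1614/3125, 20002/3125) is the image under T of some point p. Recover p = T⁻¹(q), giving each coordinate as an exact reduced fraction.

p = (-3/5, -1, -1)

T1 = [-7/25 0 24/25 0; 0 1 0 0; -24/25 0 -7/25 0; 0 0 0 1]
T2·T1 = [-7/25 0 24/25 0; 0 -1 0 0; -24/25 0 -7/25 0; 0 0 0 1]
T3·…·T1 = [-7/25 0 24/25 -5; 0 -1 0 2; -24/25 0 -7/25 -2; 0 0 0 1]
T4·…·T1 = [-7/25 0 24/25 -5; -576/625 -7/25 -168/625 -34/25; -168/625 24/25 -49/625 -62/25; 0 0 0 1]
T5·…·T1 = [14/25 0 -48/25 10; -1152/625 -14/25 -336/625 -68/25; 336/625 -48/25 98/625 124/25; 0 0 0 1]
det M = -8; M⁻¹ = [7/50 -288/625 84/625 -83/25; 0 -7/50 -12/25 2; -12/25 -84/625 49/1250 106/25; 0 0 0 1]
M⁻¹ · (1448/125, -1614/3125, 20002/3125)ᵀ = (-3/5, -1, -1)ᵀ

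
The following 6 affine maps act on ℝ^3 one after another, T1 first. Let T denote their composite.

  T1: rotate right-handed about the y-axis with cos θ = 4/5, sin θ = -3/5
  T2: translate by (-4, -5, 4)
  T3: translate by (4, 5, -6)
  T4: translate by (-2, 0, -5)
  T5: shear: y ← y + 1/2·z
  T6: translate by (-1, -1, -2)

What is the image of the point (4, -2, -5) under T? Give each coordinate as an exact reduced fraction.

T(p) = (16/5, -73/10, -53/5)

T1 rotate right-handed about the y-axis with cos θ = 4/5, sin θ = -3/5: (4, -2, -5) → (31/5, -2, -8/5)
T2 translate by (-4, -5, 4): (31/5, -2, -8/5) → (11/5, -7, 12/5)
T3 translate by (4, 5, -6): (11/5, -7, 12/5) → (31/5, -2, -18/5)
T4 translate by (-2, 0, -5): (31/5, -2, -18/5) → (21/5, -2, -43/5)
T5 shear: y ← y + 1/2·z: (21/5, -2, -43/5) → (21/5, -63/10, -43/5)
T6 translate by (-1, -1, -2): (21/5, -63/10, -43/5) → (16/5, -73/10, -53/5)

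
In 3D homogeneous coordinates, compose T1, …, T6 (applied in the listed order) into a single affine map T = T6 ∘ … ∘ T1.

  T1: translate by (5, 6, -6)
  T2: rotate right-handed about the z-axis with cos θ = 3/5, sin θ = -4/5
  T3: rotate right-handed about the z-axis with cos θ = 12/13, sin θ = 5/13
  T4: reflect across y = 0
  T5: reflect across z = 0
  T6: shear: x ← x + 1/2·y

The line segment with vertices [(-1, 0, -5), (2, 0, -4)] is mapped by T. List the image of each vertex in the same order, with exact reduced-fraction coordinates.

T1 translate by (5, 6, -6): (-1, 0, -5) → (4, 6, -11); (2, 0, -4) → (7, 6, -10)
T2 rotate right-handed about the z-axis with cos θ = 3/5, sin θ = -4/5: (4, 6, -11) → (36/5, 2/5, -11); (7, 6, -10) → (9, -2, -10)
T3 rotate right-handed about the z-axis with cos θ = 12/13, sin θ = 5/13: (36/5, 2/5, -11) → (422/65, 204/65, -11); (9, -2, -10) → (118/13, 21/13, -10)
T4 reflect across y = 0: (422/65, 204/65, -11) → (422/65, -204/65, -11); (118/13, 21/13, -10) → (118/13, -21/13, -10)
T5 reflect across z = 0: (422/65, -204/65, -11) → (422/65, -204/65, 11); (118/13, -21/13, -10) → (118/13, -21/13, 10)
T6 shear: x ← x + 1/2·y: (422/65, -204/65, 11) → (64/13, -204/65, 11); (118/13, -21/13, 10) → (215/26, -21/13, 10)

image vertices: (64/13, -204/65, 11), (215/26, -21/13, 10)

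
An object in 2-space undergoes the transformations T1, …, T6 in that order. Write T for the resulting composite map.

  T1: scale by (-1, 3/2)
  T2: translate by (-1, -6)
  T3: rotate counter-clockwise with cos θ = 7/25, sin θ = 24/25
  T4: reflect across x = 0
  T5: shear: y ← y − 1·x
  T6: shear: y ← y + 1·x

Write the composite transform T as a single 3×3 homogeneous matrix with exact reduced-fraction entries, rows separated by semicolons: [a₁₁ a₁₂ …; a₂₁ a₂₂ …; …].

T1 = [-1 0 0; 0 3/2 0; 0 0 1]
T2·T1 = [-1 0 -1; 0 3/2 -6; 0 0 1]
T3·…·T1 = [-7/25 -36/25 137/25; -24/25 21/50 -66/25; 0 0 1]
T4·…·T1 = [7/25 36/25 -137/25; -24/25 21/50 -66/25; 0 0 1]
T5·…·T1 = [7/25 36/25 -137/25; -31/25 -51/50 71/25; 0 0 1]
T6·…·T1 = [7/25 36/25 -137/25; -24/25 21/50 -66/25; 0 0 1]

T = [7/25 36/25 -137/25; -24/25 21/50 -66/25; 0 0 1]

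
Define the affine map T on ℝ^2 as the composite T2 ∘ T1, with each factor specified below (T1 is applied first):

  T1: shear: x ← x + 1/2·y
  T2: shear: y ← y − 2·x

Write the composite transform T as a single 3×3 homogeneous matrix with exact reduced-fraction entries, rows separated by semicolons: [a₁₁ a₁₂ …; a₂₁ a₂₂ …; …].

T1 = [1 1/2 0; 0 1 0; 0 0 1]
T2·T1 = [1 1/2 0; -2 0 0; 0 0 1]

T = [1 1/2 0; -2 0 0; 0 0 1]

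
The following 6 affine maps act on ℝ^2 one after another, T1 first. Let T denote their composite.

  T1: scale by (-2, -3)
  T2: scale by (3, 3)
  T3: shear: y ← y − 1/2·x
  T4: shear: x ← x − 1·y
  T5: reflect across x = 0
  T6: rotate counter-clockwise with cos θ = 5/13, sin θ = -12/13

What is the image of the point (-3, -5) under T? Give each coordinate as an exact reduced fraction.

T(p) = (522/13, -36/13)

T1 scale by (-2, -3): (-3, -5) → (6, 15)
T2 scale by (3, 3): (6, 15) → (18, 45)
T3 shear: y ← y − 1/2·x: (18, 45) → (18, 36)
T4 shear: x ← x − 1·y: (18, 36) → (-18, 36)
T5 reflect across x = 0: (-18, 36) → (18, 36)
T6 rotate counter-clockwise with cos θ = 5/13, sin θ = -12/13: (18, 36) → (522/13, -36/13)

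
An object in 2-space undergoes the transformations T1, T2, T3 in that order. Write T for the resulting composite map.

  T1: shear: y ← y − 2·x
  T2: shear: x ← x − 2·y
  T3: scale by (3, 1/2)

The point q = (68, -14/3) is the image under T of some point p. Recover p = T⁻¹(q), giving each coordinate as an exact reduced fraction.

p = (4, -4/3)

T1 = [1 0 0; -2 1 0; 0 0 1]
T2·T1 = [5 -2 0; -2 1 0; 0 0 1]
T3·…·T1 = [15 -6 0; -1 1/2 0; 0 0 1]
det M = 3/2; M⁻¹ = [1/3 4 0; 2/3 10 0; 0 0 1]
M⁻¹ · (68, -14/3)ᵀ = (4, -4/3)ᵀ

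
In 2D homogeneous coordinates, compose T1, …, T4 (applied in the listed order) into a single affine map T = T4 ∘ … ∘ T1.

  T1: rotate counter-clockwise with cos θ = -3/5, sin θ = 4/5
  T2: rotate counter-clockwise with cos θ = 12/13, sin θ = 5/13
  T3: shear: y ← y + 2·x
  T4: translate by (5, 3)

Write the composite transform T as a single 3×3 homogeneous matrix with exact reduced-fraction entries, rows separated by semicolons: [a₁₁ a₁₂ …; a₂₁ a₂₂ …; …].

T = [-56/65 -33/65 5; -79/65 -122/65 3; 0 0 1]

T1 = [-3/5 -4/5 0; 4/5 -3/5 0; 0 0 1]
T2·T1 = [-56/65 -33/65 0; 33/65 -56/65 0; 0 0 1]
T3·…·T1 = [-56/65 -33/65 0; -79/65 -122/65 0; 0 0 1]
T4·…·T1 = [-56/65 -33/65 5; -79/65 -122/65 3; 0 0 1]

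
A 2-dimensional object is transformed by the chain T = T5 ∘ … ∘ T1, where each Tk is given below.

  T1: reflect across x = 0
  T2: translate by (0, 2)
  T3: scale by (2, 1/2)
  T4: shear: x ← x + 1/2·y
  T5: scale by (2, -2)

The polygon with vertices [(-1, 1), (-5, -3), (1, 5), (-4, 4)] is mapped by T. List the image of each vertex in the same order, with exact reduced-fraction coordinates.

T1 reflect across x = 0: (-1, 1) → (1, 1); (-5, -3) → (5, -3); (1, 5) → (-1, 5); (-4, 4) → (4, 4)
T2 translate by (0, 2): (1, 1) → (1, 3); (5, -3) → (5, -1); (-1, 5) → (-1, 7); (4, 4) → (4, 6)
T3 scale by (2, 1/2): (1, 3) → (2, 3/2); (5, -1) → (10, -1/2); (-1, 7) → (-2, 7/2); (4, 6) → (8, 3)
T4 shear: x ← x + 1/2·y: (2, 3/2) → (11/4, 3/2); (10, -1/2) → (39/4, -1/2); (-2, 7/2) → (-1/4, 7/2); (8, 3) → (19/2, 3)
T5 scale by (2, -2): (11/4, 3/2) → (11/2, -3); (39/4, -1/2) → (39/2, 1); (-1/4, 7/2) → (-1/2, -7); (19/2, 3) → (19, -6)

image vertices: (11/2, -3), (39/2, 1), (-1/2, -7), (19, -6)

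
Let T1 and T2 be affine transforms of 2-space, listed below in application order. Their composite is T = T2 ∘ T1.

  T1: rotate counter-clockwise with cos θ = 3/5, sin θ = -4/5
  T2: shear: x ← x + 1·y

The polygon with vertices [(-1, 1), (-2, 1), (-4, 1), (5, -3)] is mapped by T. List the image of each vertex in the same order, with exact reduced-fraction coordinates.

image vertices: (8/5, 7/5), (9/5, 11/5), (11/5, 19/5), (-26/5, -29/5)

T1 rotate counter-clockwise with cos θ = 3/5, sin θ = -4/5: (-1, 1) → (1/5, 7/5); (-2, 1) → (-2/5, 11/5); (-4, 1) → (-8/5, 19/5); (5, -3) → (3/5, -29/5)
T2 shear: x ← x + 1·y: (1/5, 7/5) → (8/5, 7/5); (-2/5, 11/5) → (9/5, 11/5); (-8/5, 19/5) → (11/5, 19/5); (3/5, -29/5) → (-26/5, -29/5)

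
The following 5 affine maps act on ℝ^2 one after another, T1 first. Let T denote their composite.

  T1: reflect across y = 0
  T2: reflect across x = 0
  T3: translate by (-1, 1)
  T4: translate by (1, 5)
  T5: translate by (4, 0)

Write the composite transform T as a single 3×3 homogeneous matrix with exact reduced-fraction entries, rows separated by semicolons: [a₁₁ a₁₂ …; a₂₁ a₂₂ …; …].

T1 = [1 0 0; 0 -1 0; 0 0 1]
T2·T1 = [-1 0 0; 0 -1 0; 0 0 1]
T3·…·T1 = [-1 0 -1; 0 -1 1; 0 0 1]
T4·…·T1 = [-1 0 0; 0 -1 6; 0 0 1]
T5·…·T1 = [-1 0 4; 0 -1 6; 0 0 1]

T = [-1 0 4; 0 -1 6; 0 0 1]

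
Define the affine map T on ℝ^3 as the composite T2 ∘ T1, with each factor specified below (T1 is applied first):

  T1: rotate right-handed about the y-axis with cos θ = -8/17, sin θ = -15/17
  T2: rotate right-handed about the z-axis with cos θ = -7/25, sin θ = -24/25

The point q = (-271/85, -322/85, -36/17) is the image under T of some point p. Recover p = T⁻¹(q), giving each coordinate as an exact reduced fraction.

T1 = [-8/17 0 -15/17 0; 0 1 0 0; 15/17 0 -8/17 0; 0 0 0 1]
T2·T1 = [56/425 24/25 21/85 0; 192/425 -7/25 72/85 0; 15/17 0 -8/17 0; 0 0 0 1]
det M = 1; M⁻¹ = [56/425 192/425 15/17 0; 24/25 -7/25 0 0; 21/85 72/85 -8/17 0; 0 0 0 1]
M⁻¹ · (-271/85, -322/85, -36/17)ᵀ = (-4, -2, -3)ᵀ

p = (-4, -2, -3)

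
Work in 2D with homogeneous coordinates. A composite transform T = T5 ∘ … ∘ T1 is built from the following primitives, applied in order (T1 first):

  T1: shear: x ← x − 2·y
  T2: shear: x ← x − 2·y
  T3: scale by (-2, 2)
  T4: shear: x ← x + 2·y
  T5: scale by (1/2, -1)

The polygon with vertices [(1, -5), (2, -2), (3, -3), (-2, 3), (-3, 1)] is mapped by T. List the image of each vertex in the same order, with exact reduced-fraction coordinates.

image vertices: (-31, 10), (-14, 4), (-21, 6), (20, -6), (9, -2)

T1 shear: x ← x − 2·y: (1, -5) → (11, -5); (2, -2) → (6, -2); (3, -3) → (9, -3); (-2, 3) → (-8, 3); (-3, 1) → (-5, 1)
T2 shear: x ← x − 2·y: (11, -5) → (21, -5); (6, -2) → (10, -2); (9, -3) → (15, -3); (-8, 3) → (-14, 3); (-5, 1) → (-7, 1)
T3 scale by (-2, 2): (21, -5) → (-42, -10); (10, -2) → (-20, -4); (15, -3) → (-30, -6); (-14, 3) → (28, 6); (-7, 1) → (14, 2)
T4 shear: x ← x + 2·y: (-42, -10) → (-62, -10); (-20, -4) → (-28, -4); (-30, -6) → (-42, -6); (28, 6) → (40, 6); (14, 2) → (18, 2)
T5 scale by (1/2, -1): (-62, -10) → (-31, 10); (-28, -4) → (-14, 4); (-42, -6) → (-21, 6); (40, 6) → (20, -6); (18, 2) → (9, -2)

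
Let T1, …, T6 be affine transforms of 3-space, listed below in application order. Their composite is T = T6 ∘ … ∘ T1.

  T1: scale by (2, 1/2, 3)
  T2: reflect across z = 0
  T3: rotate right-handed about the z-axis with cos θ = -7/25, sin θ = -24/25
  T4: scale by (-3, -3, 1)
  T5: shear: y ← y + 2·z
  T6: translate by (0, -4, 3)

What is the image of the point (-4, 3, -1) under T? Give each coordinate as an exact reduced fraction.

T(p) = (-276/25, -989/50, 6)

T1 scale by (2, 1/2, 3): (-4, 3, -1) → (-8, 3/2, -3)
T2 reflect across z = 0: (-8, 3/2, -3) → (-8, 3/2, 3)
T3 rotate right-handed about the z-axis with cos θ = -7/25, sin θ = -24/25: (-8, 3/2, 3) → (92/25, 363/50, 3)
T4 scale by (-3, -3, 1): (92/25, 363/50, 3) → (-276/25, -1089/50, 3)
T5 shear: y ← y + 2·z: (-276/25, -1089/50, 3) → (-276/25, -789/50, 3)
T6 translate by (0, -4, 3): (-276/25, -789/50, 3) → (-276/25, -989/50, 6)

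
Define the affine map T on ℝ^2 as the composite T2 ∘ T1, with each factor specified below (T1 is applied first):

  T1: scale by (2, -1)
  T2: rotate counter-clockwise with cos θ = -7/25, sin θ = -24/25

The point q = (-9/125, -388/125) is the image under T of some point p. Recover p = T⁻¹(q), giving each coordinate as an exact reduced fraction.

T1 = [2 0 0; 0 -1 0; 0 0 1]
T2·T1 = [-14/25 -24/25 0; -48/25 7/25 0; 0 0 1]
det M = -2; M⁻¹ = [-7/50 -12/25 0; -24/25 7/25 0; 0 0 1]
M⁻¹ · (-9/125, -388/125)ᵀ = (3/2, -4/5)ᵀ

p = (3/2, -4/5)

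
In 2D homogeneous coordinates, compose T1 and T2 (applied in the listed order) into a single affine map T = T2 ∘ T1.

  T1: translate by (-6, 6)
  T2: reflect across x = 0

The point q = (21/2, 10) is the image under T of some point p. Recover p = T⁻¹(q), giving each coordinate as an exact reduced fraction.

p = (-9/2, 4)

T1 = [1 0 -6; 0 1 6; 0 0 1]
T2·T1 = [-1 0 6; 0 1 6; 0 0 1]
det M = -1; M⁻¹ = [-1 0 6; 0 1 -6; 0 0 1]
M⁻¹ · (21/2, 10)ᵀ = (-9/2, 4)ᵀ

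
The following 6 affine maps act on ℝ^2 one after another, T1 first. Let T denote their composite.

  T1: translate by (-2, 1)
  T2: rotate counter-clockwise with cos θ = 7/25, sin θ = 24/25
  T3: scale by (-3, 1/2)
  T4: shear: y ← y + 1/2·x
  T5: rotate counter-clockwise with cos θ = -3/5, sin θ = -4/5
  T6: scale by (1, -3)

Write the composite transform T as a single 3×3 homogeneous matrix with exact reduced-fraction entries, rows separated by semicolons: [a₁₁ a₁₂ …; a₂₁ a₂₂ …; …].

T1 = [1 0 -2; 0 1 1; 0 0 1]
T2·T1 = [7/25 -24/25 -38/25; 24/25 7/25 -41/25; 0 0 1]
T3·…·T1 = [-21/25 72/25 114/25; 12/25 7/50 -41/50; 0 0 1]
T4·…·T1 = [-21/25 72/25 114/25; 3/50 79/50 73/50; 0 0 1]
T5·…·T1 = [69/125 -58/125 -196/125; 159/250 -813/250 -1131/250; 0 0 1]
T6·…·T1 = [69/125 -58/125 -196/125; -477/250 2439/250 3393/250; 0 0 1]

T = [69/125 -58/125 -196/125; -477/250 2439/250 3393/250; 0 0 1]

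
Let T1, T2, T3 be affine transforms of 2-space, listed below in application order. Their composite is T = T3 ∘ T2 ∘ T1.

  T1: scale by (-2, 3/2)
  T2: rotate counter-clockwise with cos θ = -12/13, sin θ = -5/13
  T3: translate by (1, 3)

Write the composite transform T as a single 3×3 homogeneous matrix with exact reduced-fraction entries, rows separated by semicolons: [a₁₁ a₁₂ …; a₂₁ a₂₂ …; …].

T1 = [-2 0 0; 0 3/2 0; 0 0 1]
T2·T1 = [24/13 15/26 0; 10/13 -18/13 0; 0 0 1]
T3·…·T1 = [24/13 15/26 1; 10/13 -18/13 3; 0 0 1]

T = [24/13 15/26 1; 10/13 -18/13 3; 0 0 1]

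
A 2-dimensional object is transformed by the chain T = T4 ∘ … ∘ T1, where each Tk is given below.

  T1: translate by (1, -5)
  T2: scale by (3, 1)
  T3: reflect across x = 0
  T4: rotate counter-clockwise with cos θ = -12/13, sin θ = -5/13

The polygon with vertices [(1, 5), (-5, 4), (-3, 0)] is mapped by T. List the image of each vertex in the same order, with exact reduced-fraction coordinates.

T1 translate by (1, -5): (1, 5) → (2, 0); (-5, 4) → (-4, -1); (-3, 0) → (-2, -5)
T2 scale by (3, 1): (2, 0) → (6, 0); (-4, -1) → (-12, -1); (-2, -5) → (-6, -5)
T3 reflect across x = 0: (6, 0) → (-6, 0); (-12, -1) → (12, -1); (-6, -5) → (6, -5)
T4 rotate counter-clockwise with cos θ = -12/13, sin θ = -5/13: (-6, 0) → (72/13, 30/13); (12, -1) → (-149/13, -48/13); (6, -5) → (-97/13, 30/13)

image vertices: (72/13, 30/13), (-149/13, -48/13), (-97/13, 30/13)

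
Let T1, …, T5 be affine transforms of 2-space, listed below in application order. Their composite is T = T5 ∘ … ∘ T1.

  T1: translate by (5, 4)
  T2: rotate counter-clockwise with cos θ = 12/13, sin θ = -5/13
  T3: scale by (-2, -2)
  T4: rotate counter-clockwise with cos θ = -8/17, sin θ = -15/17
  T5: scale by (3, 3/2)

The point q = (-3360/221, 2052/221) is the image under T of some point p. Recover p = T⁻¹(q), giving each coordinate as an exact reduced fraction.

T1 = [1 0 5; 0 1 4; 0 0 1]
T2·T1 = [12/13 5/13 80/13; -5/13 12/13 23/13; 0 0 1]
T3·…·T1 = [-24/13 -10/13 -160/13; 10/13 -24/13 -46/13; 0 0 1]
T4·…·T1 = [342/221 -280/221 590/221; 280/221 342/221 2768/221; 0 0 1]
T5·…·T1 = [1026/221 -840/221 1770/221; 420/221 513/221 4152/221; 0 0 1]
det M = 18; M⁻¹ = [57/442 140/663 -5; -70/663 57/221 -4; 0 0 1]
M⁻¹ · (-3360/221, 2052/221)ᵀ = (-5, 0)ᵀ

p = (-5, 0)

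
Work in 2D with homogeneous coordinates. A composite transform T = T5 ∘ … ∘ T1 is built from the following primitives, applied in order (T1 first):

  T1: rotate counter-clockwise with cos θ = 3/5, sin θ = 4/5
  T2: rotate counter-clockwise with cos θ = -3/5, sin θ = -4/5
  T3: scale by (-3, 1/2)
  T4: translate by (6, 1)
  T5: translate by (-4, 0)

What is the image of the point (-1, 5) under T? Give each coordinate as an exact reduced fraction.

T1 rotate counter-clockwise with cos θ = 3/5, sin θ = 4/5: (-1, 5) → (-23/5, 11/5)
T2 rotate counter-clockwise with cos θ = -3/5, sin θ = -4/5: (-23/5, 11/5) → (113/25, 59/25)
T3 scale by (-3, 1/2): (113/25, 59/25) → (-339/25, 59/50)
T4 translate by (6, 1): (-339/25, 59/50) → (-189/25, 109/50)
T5 translate by (-4, 0): (-189/25, 109/50) → (-289/25, 109/50)

T(p) = (-289/25, 109/50)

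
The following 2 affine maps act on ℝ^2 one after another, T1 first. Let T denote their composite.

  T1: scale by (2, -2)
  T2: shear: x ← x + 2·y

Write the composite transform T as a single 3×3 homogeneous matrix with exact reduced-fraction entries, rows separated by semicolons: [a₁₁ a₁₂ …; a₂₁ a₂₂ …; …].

T = [2 -4 0; 0 -2 0; 0 0 1]

T1 = [2 0 0; 0 -2 0; 0 0 1]
T2·T1 = [2 -4 0; 0 -2 0; 0 0 1]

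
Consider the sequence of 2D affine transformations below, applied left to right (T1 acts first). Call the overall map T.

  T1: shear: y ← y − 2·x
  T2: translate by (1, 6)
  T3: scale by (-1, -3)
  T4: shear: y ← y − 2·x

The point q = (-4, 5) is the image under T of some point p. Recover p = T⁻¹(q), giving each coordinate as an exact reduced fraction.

T1 = [1 0 0; -2 1 0; 0 0 1]
T2·T1 = [1 0 1; -2 1 6; 0 0 1]
T3·…·T1 = [-1 0 -1; 6 -3 -18; 0 0 1]
T4·…·T1 = [-1 0 -1; 8 -3 -16; 0 0 1]
det M = 3; M⁻¹ = [-1 0 -1; -8/3 -1/3 -8; 0 0 1]
M⁻¹ · (-4, 5)ᵀ = (3, 1)ᵀ

p = (3, 1)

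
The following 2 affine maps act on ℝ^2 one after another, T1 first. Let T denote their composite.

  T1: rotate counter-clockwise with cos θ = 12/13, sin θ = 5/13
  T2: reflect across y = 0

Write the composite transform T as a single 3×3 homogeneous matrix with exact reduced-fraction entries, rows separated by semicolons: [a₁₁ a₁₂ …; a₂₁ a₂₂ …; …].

T1 = [12/13 -5/13 0; 5/13 12/13 0; 0 0 1]
T2·T1 = [12/13 -5/13 0; -5/13 -12/13 0; 0 0 1]

T = [12/13 -5/13 0; -5/13 -12/13 0; 0 0 1]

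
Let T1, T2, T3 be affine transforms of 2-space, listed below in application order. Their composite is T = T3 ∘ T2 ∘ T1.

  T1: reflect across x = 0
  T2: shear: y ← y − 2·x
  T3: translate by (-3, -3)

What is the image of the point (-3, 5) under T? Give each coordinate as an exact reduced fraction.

T1 reflect across x = 0: (-3, 5) → (3, 5)
T2 shear: y ← y − 2·x: (3, 5) → (3, -1)
T3 translate by (-3, -3): (3, -1) → (0, -4)

T(p) = (0, -4)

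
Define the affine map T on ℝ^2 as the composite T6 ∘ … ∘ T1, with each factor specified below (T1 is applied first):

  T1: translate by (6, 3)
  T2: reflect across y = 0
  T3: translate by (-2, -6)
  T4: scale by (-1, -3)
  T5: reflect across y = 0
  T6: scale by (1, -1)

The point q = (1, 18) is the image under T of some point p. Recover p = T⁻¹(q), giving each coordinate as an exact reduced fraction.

T1 = [1 0 6; 0 1 3; 0 0 1]
T2·T1 = [1 0 6; 0 -1 -3; 0 0 1]
T3·…·T1 = [1 0 4; 0 -1 -9; 0 0 1]
T4·…·T1 = [-1 0 -4; 0 3 27; 0 0 1]
T5·…·T1 = [-1 0 -4; 0 -3 -27; 0 0 1]
T6·…·T1 = [-1 0 -4; 0 3 27; 0 0 1]
det M = -3; M⁻¹ = [-1 0 -4; 0 1/3 -9; 0 0 1]
M⁻¹ · (1, 18)ᵀ = (-5, -3)ᵀ

p = (-5, -3)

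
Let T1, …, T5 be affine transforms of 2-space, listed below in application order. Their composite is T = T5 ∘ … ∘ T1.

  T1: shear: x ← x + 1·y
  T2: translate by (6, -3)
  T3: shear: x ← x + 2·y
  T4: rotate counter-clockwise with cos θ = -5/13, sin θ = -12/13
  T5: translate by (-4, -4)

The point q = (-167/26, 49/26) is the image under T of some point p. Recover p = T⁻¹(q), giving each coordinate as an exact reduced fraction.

p = (0, -3/2)

T1 = [1 1 0; 0 1 0; 0 0 1]
T2·T1 = [1 1 6; 0 1 -3; 0 0 1]
T3·…·T1 = [1 3 0; 0 1 -3; 0 0 1]
T4·…·T1 = [-5/13 -3/13 -36/13; -12/13 -41/13 15/13; 0 0 1]
T5·…·T1 = [-5/13 -3/13 -88/13; -12/13 -41/13 -37/13; 0 0 1]
det M = 1; M⁻¹ = [-41/13 3/13 -269/13; 12/13 -5/13 67/13; 0 0 1]
M⁻¹ · (-167/26, 49/26)ᵀ = (0, -3/2)ᵀ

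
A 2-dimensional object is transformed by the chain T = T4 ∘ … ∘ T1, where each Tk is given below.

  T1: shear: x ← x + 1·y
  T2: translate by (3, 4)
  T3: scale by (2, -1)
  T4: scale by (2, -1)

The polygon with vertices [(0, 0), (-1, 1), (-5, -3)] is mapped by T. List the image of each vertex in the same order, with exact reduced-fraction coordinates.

T1 shear: x ← x + 1·y: (0, 0) → (0, 0); (-1, 1) → (0, 1); (-5, -3) → (-8, -3)
T2 translate by (3, 4): (0, 0) → (3, 4); (0, 1) → (3, 5); (-8, -3) → (-5, 1)
T3 scale by (2, -1): (3, 4) → (6, -4); (3, 5) → (6, -5); (-5, 1) → (-10, -1)
T4 scale by (2, -1): (6, -4) → (12, 4); (6, -5) → (12, 5); (-10, -1) → (-20, 1)

image vertices: (12, 4), (12, 5), (-20, 1)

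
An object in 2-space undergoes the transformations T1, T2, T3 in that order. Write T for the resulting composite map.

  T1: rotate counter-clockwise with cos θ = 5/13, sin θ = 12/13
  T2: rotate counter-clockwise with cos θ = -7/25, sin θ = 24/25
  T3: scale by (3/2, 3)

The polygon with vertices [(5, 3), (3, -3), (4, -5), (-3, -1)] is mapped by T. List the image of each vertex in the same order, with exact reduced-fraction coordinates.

T1 rotate counter-clockwise with cos θ = 5/13, sin θ = 12/13: (5, 3) → (-11/13, 75/13); (3, -3) → (51/13, 21/13); (4, -5) → (80/13, 23/13); (-3, -1) → (-3/13, -41/13)
T2 rotate counter-clockwise with cos θ = -7/25, sin θ = 24/25: (-11/13, 75/13) → (-1723/325, -789/325); (51/13, 21/13) → (-861/325, 1077/325); (80/13, 23/13) → (-1112/325, 1759/325); (-3/13, -41/13) → (201/65, 43/65)
T3 scale by (3/2, 3): (-1723/325, -789/325) → (-5169/650, -2367/325); (-861/325, 1077/325) → (-2583/650, 3231/325); (-1112/325, 1759/325) → (-1668/325, 5277/325); (201/65, 43/65) → (603/130, 129/65)

image vertices: (-5169/650, -2367/325), (-2583/650, 3231/325), (-1668/325, 5277/325), (603/130, 129/65)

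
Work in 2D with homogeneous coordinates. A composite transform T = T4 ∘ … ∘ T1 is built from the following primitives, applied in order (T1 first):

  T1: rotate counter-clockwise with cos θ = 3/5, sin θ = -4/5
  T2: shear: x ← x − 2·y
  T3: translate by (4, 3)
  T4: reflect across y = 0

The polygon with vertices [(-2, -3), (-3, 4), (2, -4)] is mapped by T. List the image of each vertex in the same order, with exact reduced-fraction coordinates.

image vertices: (4/5, -14/5), (-21/5, -39/5), (10, 1)

T1 rotate counter-clockwise with cos θ = 3/5, sin θ = -4/5: (-2, -3) → (-18/5, -1/5); (-3, 4) → (7/5, 24/5); (2, -4) → (-2, -4)
T2 shear: x ← x − 2·y: (-18/5, -1/5) → (-16/5, -1/5); (7/5, 24/5) → (-41/5, 24/5); (-2, -4) → (6, -4)
T3 translate by (4, 3): (-16/5, -1/5) → (4/5, 14/5); (-41/5, 24/5) → (-21/5, 39/5); (6, -4) → (10, -1)
T4 reflect across y = 0: (4/5, 14/5) → (4/5, -14/5); (-21/5, 39/5) → (-21/5, -39/5); (10, -1) → (10, 1)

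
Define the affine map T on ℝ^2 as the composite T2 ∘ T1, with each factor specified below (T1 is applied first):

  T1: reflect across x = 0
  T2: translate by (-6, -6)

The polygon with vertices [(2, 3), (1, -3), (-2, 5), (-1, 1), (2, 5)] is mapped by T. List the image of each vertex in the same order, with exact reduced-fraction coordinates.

image vertices: (-8, -3), (-7, -9), (-4, -1), (-5, -5), (-8, -1)

T1 reflect across x = 0: (2, 3) → (-2, 3); (1, -3) → (-1, -3); (-2, 5) → (2, 5); (-1, 1) → (1, 1); (2, 5) → (-2, 5)
T2 translate by (-6, -6): (-2, 3) → (-8, -3); (-1, -3) → (-7, -9); (2, 5) → (-4, -1); (1, 1) → (-5, -5); (-2, 5) → (-8, -1)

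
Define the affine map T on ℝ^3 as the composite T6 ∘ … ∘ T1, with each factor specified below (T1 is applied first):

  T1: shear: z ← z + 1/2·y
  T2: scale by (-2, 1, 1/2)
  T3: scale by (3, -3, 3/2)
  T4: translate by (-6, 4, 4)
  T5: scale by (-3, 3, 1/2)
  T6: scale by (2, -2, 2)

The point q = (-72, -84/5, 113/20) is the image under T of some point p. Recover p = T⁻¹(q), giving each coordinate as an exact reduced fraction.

T1 = [1 0 0 0; 0 1 0 0; 0 1/2 1 0; 0 0 0 1]
T2·T1 = [-2 0 0 0; 0 1 0 0; 0 1/4 1/2 0; 0 0 0 1]
T3·…·T1 = [-6 0 0 0; 0 -3 0 0; 0 3/8 3/4 0; 0 0 0 1]
T4·…·T1 = [-6 0 0 -6; 0 -3 0 4; 0 3/8 3/4 4; 0 0 0 1]
T5·…·T1 = [18 0 0 18; 0 -9 0 12; 0 3/16 3/8 2; 0 0 0 1]
T6·…·T1 = [36 0 0 36; 0 18 0 -24; 0 3/8 3/4 4; 0 0 0 1]
det M = 486; M⁻¹ = [1/36 0 0 -1; 0 1/18 0 4/3; 0 -1/36 4/3 -6; 0 0 0 1]
M⁻¹ · (-72, -84/5, 113/20)ᵀ = (-3, 2/5, 2)ᵀ

p = (-3, 2/5, 2)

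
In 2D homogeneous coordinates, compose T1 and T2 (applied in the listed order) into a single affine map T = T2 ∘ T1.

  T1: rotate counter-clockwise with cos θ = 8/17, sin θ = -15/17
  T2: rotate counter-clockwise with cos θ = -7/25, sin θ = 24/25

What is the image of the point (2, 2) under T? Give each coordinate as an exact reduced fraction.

T(p) = (14/425, 1202/425)

T1 rotate counter-clockwise with cos θ = 8/17, sin θ = -15/17: (2, 2) → (46/17, -14/17)
T2 rotate counter-clockwise with cos θ = -7/25, sin θ = 24/25: (46/17, -14/17) → (14/425, 1202/425)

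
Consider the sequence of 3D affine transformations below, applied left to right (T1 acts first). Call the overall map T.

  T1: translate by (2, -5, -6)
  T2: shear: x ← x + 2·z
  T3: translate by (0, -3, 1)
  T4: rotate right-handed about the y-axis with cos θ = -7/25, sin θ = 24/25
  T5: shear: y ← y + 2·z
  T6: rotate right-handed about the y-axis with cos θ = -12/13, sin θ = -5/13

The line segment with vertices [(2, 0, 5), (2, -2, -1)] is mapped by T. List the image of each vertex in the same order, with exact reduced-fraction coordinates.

image vertices: (408/325, -296/25, 506/325), (-522/325, 314/25, -3754/325)

T1 translate by (2, -5, -6): (2, 0, 5) → (4, -5, -1); (2, -2, -1) → (4, -7, -7)
T2 shear: x ← x + 2·z: (4, -5, -1) → (2, -5, -1); (4, -7, -7) → (-10, -7, -7)
T3 translate by (0, -3, 1): (2, -5, -1) → (2, -8, 0); (-10, -7, -7) → (-10, -10, -6)
T4 rotate right-handed about the y-axis with cos θ = -7/25, sin θ = 24/25: (2, -8, 0) → (-14/25, -8, -48/25); (-10, -10, -6) → (-74/25, -10, 282/25)
T5 shear: y ← y + 2·z: (-14/25, -8, -48/25) → (-14/25, -296/25, -48/25); (-74/25, -10, 282/25) → (-74/25, 314/25, 282/25)
T6 rotate right-handed about the y-axis with cos θ = -12/13, sin θ = -5/13: (-14/25, -296/25, -48/25) → (408/325, -296/25, 506/325); (-74/25, 314/25, 282/25) → (-522/325, 314/25, -3754/325)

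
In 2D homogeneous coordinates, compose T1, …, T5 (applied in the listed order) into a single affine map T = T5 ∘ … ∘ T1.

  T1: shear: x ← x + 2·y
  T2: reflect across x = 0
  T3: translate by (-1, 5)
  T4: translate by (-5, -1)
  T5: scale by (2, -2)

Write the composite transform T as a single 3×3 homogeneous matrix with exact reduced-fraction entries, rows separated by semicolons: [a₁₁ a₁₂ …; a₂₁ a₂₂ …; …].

T = [-2 -4 -12; 0 -2 -8; 0 0 1]

T1 = [1 2 0; 0 1 0; 0 0 1]
T2·T1 = [-1 -2 0; 0 1 0; 0 0 1]
T3·…·T1 = [-1 -2 -1; 0 1 5; 0 0 1]
T4·…·T1 = [-1 -2 -6; 0 1 4; 0 0 1]
T5·…·T1 = [-2 -4 -12; 0 -2 -8; 0 0 1]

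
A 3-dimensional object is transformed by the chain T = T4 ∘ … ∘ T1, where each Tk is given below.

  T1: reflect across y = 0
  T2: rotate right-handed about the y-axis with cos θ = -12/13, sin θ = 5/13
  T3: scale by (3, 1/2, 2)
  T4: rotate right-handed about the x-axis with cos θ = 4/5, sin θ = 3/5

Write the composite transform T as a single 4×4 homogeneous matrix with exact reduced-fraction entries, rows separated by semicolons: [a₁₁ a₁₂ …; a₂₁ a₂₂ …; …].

T = [-36/13 0 15/13 0; 6/13 -2/5 72/65 0; -8/13 -3/10 -96/65 0; 0 0 0 1]

T1 = [1 0 0 0; 0 -1 0 0; 0 0 1 0; 0 0 0 1]
T2·T1 = [-12/13 0 5/13 0; 0 -1 0 0; -5/13 0 -12/13 0; 0 0 0 1]
T3·…·T1 = [-36/13 0 15/13 0; 0 -1/2 0 0; -10/13 0 -24/13 0; 0 0 0 1]
T4·…·T1 = [-36/13 0 15/13 0; 6/13 -2/5 72/65 0; -8/13 -3/10 -96/65 0; 0 0 0 1]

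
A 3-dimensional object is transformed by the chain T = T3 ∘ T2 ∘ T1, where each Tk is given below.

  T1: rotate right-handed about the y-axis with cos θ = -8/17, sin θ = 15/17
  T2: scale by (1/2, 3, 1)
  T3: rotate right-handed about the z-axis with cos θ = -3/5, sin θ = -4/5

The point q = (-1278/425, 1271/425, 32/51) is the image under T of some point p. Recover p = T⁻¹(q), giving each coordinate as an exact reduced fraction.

p = (0, -7/5, -4/3)

T1 = [-8/17 0 15/17 0; 0 1 0 0; -15/17 0 -8/17 0; 0 0 0 1]
T2·T1 = [-4/17 0 15/34 0; 0 3 0 0; -15/17 0 -8/17 0; 0 0 0 1]
T3·…·T1 = [12/85 12/5 -9/34 0; 16/85 -9/5 -6/17 0; -15/17 0 -8/17 0; 0 0 0 1]
det M = 3/2; M⁻¹ = [48/85 64/85 -15/17 0; 4/15 -1/5 0 0; -18/17 -24/17 -8/17 0; 0 0 0 1]
M⁻¹ · (-1278/425, 1271/425, 32/51)ᵀ = (0, -7/5, -4/3)ᵀ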